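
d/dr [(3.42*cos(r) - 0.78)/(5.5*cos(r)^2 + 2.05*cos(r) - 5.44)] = (18.81*cos(r)^2 - 8.58*cos(r) + 17.0058)*sin(r)/(30.25*cos(r)^4 + 22.55*cos(r)^3 - 55.6375*cos(r)^2 - 22.304*cos(r) + 29.5936)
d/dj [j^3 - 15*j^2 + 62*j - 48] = 3*j^2 - 30*j + 62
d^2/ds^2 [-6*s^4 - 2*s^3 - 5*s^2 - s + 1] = -72*s^2 - 12*s - 10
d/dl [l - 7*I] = 1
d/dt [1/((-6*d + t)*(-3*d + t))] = (9*d - 2*t)/((3*d - t)^2*(6*d - t)^2)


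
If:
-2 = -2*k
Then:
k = 1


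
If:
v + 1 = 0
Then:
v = -1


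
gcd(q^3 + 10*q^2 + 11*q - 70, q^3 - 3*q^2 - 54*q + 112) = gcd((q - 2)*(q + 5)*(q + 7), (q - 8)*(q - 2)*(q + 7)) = q^2 + 5*q - 14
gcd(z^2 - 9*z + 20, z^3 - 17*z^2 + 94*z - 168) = z - 4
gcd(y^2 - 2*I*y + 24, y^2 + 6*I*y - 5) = 1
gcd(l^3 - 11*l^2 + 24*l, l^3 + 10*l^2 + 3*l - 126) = l - 3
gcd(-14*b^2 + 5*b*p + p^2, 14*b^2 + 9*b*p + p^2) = 7*b + p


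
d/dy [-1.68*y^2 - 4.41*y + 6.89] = -3.36*y - 4.41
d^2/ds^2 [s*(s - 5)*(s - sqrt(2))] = 6*s - 10 - 2*sqrt(2)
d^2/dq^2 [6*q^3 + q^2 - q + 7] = 36*q + 2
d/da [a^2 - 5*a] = 2*a - 5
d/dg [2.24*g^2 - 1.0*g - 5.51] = 4.48*g - 1.0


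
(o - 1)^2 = o^2 - 2*o + 1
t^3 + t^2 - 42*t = t*(t - 6)*(t + 7)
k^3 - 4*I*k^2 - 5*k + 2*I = (k - 2*I)*(k - I)^2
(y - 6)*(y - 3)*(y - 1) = y^3 - 10*y^2 + 27*y - 18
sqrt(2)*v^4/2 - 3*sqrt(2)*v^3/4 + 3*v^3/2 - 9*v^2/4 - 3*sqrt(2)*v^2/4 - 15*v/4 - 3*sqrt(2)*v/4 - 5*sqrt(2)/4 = (v - 5/2)*(v + 1)*(v + sqrt(2)/2)*(sqrt(2)*v/2 + 1)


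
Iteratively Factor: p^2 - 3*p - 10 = (p + 2)*(p - 5)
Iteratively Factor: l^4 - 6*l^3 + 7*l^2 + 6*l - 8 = (l + 1)*(l^3 - 7*l^2 + 14*l - 8) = (l - 4)*(l + 1)*(l^2 - 3*l + 2) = (l - 4)*(l - 1)*(l + 1)*(l - 2)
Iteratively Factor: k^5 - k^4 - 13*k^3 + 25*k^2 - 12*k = (k)*(k^4 - k^3 - 13*k^2 + 25*k - 12) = k*(k - 1)*(k^3 - 13*k + 12) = k*(k - 1)^2*(k^2 + k - 12) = k*(k - 3)*(k - 1)^2*(k + 4)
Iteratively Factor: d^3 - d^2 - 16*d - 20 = (d + 2)*(d^2 - 3*d - 10) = (d + 2)^2*(d - 5)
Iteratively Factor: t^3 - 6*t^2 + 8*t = (t - 2)*(t^2 - 4*t) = (t - 4)*(t - 2)*(t)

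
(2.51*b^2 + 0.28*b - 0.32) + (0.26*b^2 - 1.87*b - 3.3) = 2.77*b^2 - 1.59*b - 3.62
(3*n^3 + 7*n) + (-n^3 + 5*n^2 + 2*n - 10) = 2*n^3 + 5*n^2 + 9*n - 10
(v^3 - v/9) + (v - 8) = v^3 + 8*v/9 - 8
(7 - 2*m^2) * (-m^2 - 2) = 2*m^4 - 3*m^2 - 14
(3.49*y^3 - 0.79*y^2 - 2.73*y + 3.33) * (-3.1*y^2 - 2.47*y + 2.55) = -10.819*y^5 - 6.1713*y^4 + 19.3138*y^3 - 5.5944*y^2 - 15.1866*y + 8.4915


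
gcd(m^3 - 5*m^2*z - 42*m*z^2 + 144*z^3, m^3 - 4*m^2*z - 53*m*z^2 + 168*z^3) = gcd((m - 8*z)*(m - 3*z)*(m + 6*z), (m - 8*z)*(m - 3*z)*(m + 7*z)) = m^2 - 11*m*z + 24*z^2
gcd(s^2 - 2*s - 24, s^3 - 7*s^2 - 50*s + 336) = s - 6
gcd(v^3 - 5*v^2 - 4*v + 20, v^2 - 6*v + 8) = v - 2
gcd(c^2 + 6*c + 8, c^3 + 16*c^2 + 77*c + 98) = c + 2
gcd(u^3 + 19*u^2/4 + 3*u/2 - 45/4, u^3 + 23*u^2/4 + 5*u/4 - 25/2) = u - 5/4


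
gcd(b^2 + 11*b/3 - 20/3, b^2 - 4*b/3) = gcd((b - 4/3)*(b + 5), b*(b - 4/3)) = b - 4/3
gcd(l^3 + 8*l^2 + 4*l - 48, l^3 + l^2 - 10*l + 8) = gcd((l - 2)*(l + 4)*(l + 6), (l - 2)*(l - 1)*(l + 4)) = l^2 + 2*l - 8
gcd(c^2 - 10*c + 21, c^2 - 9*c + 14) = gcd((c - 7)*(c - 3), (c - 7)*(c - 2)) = c - 7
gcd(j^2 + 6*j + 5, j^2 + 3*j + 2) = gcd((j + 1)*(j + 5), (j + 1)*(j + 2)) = j + 1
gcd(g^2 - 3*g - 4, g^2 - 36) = 1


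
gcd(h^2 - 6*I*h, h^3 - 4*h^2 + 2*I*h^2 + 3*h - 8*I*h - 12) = 1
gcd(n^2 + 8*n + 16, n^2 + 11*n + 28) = n + 4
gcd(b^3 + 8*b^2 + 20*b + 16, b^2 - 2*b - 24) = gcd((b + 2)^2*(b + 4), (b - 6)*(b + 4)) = b + 4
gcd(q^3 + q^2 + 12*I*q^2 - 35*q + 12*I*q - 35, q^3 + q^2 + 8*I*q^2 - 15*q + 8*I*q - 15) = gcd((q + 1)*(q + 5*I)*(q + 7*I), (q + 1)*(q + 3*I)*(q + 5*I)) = q^2 + q*(1 + 5*I) + 5*I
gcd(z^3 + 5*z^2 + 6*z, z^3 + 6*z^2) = z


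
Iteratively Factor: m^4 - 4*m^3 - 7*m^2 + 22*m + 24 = (m - 3)*(m^3 - m^2 - 10*m - 8) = (m - 3)*(m + 2)*(m^2 - 3*m - 4) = (m - 3)*(m + 1)*(m + 2)*(m - 4)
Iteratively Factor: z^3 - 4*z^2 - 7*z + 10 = (z + 2)*(z^2 - 6*z + 5) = (z - 1)*(z + 2)*(z - 5)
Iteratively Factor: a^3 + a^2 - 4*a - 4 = (a + 1)*(a^2 - 4) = (a - 2)*(a + 1)*(a + 2)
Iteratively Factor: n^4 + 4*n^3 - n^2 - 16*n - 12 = (n - 2)*(n^3 + 6*n^2 + 11*n + 6) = (n - 2)*(n + 2)*(n^2 + 4*n + 3) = (n - 2)*(n + 1)*(n + 2)*(n + 3)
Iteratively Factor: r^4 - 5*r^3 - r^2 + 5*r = (r + 1)*(r^3 - 6*r^2 + 5*r) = (r - 5)*(r + 1)*(r^2 - r) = (r - 5)*(r - 1)*(r + 1)*(r)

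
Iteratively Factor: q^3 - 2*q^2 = (q - 2)*(q^2) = q*(q - 2)*(q)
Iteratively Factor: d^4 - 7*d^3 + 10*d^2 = (d - 5)*(d^3 - 2*d^2) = d*(d - 5)*(d^2 - 2*d) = d*(d - 5)*(d - 2)*(d)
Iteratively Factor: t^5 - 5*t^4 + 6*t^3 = (t)*(t^4 - 5*t^3 + 6*t^2) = t*(t - 2)*(t^3 - 3*t^2) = t*(t - 3)*(t - 2)*(t^2) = t^2*(t - 3)*(t - 2)*(t)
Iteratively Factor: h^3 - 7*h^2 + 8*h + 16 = (h - 4)*(h^2 - 3*h - 4) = (h - 4)^2*(h + 1)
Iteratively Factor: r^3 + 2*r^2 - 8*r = (r)*(r^2 + 2*r - 8) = r*(r + 4)*(r - 2)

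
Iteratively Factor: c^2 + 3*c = (c)*(c + 3)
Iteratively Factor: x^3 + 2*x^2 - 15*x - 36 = (x + 3)*(x^2 - x - 12) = (x + 3)^2*(x - 4)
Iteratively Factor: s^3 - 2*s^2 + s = (s - 1)*(s^2 - s) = (s - 1)^2*(s)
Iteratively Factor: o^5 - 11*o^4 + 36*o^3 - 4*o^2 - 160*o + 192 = (o - 4)*(o^4 - 7*o^3 + 8*o^2 + 28*o - 48) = (o - 4)*(o - 3)*(o^3 - 4*o^2 - 4*o + 16) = (o - 4)*(o - 3)*(o - 2)*(o^2 - 2*o - 8) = (o - 4)^2*(o - 3)*(o - 2)*(o + 2)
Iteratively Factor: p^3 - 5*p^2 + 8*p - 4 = (p - 2)*(p^2 - 3*p + 2) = (p - 2)*(p - 1)*(p - 2)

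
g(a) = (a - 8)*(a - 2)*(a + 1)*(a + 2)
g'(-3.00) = -197.00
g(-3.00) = 110.00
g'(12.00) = 3628.00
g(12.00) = 7280.00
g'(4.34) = -144.72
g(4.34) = -289.95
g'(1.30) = -29.90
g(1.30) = 35.60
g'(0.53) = 9.98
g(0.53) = 42.51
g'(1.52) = -42.95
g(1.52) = 27.59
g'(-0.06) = 29.36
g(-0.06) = 30.28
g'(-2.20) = -63.43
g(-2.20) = 10.28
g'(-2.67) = -133.76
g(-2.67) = 55.75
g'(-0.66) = 33.54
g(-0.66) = 10.50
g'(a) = (a - 8)*(a - 2)*(a + 1) + (a - 8)*(a - 2)*(a + 2) + (a - 8)*(a + 1)*(a + 2) + (a - 2)*(a + 1)*(a + 2) = 4*a^3 - 21*a^2 - 24*a + 28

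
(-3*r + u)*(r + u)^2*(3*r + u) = -9*r^4 - 18*r^3*u - 8*r^2*u^2 + 2*r*u^3 + u^4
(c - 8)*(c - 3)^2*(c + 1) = c^4 - 13*c^3 + 43*c^2 - 15*c - 72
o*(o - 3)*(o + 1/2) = o^3 - 5*o^2/2 - 3*o/2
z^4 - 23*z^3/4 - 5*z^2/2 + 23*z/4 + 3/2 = (z - 6)*(z - 1)*(z + 1/4)*(z + 1)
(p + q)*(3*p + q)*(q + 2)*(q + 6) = 3*p^2*q^2 + 24*p^2*q + 36*p^2 + 4*p*q^3 + 32*p*q^2 + 48*p*q + q^4 + 8*q^3 + 12*q^2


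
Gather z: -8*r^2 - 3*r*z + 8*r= -8*r^2 - 3*r*z + 8*r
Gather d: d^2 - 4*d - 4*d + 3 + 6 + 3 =d^2 - 8*d + 12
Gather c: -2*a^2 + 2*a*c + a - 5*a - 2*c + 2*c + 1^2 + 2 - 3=-2*a^2 + 2*a*c - 4*a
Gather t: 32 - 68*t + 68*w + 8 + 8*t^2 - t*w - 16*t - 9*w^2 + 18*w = 8*t^2 + t*(-w - 84) - 9*w^2 + 86*w + 40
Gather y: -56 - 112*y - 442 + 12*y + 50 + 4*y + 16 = -96*y - 432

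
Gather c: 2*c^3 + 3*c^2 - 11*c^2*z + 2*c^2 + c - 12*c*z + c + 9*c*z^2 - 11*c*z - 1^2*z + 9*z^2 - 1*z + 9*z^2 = 2*c^3 + c^2*(5 - 11*z) + c*(9*z^2 - 23*z + 2) + 18*z^2 - 2*z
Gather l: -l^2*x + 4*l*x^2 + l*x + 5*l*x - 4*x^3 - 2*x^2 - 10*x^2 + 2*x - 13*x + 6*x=-l^2*x + l*(4*x^2 + 6*x) - 4*x^3 - 12*x^2 - 5*x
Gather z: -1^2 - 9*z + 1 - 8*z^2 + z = -8*z^2 - 8*z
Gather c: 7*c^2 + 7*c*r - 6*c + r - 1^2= 7*c^2 + c*(7*r - 6) + r - 1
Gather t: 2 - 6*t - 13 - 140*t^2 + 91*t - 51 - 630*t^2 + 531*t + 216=-770*t^2 + 616*t + 154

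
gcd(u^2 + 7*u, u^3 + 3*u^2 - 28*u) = u^2 + 7*u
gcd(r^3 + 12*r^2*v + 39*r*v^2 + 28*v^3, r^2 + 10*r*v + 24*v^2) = r + 4*v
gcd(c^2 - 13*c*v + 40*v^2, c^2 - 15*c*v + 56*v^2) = -c + 8*v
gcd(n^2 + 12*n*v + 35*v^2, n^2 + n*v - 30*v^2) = 1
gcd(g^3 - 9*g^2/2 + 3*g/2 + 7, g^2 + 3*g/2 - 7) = g - 2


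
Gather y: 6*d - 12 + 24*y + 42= 6*d + 24*y + 30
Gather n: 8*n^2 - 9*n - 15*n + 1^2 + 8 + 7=8*n^2 - 24*n + 16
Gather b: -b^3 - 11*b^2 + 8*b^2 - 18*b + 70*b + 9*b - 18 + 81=-b^3 - 3*b^2 + 61*b + 63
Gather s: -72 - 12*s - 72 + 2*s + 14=-10*s - 130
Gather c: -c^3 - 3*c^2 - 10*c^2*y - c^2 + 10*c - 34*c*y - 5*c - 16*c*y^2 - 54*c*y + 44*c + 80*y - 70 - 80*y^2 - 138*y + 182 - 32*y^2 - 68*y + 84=-c^3 + c^2*(-10*y - 4) + c*(-16*y^2 - 88*y + 49) - 112*y^2 - 126*y + 196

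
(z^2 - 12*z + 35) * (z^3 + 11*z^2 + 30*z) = z^5 - z^4 - 67*z^3 + 25*z^2 + 1050*z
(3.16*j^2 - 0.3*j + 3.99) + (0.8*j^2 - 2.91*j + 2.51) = 3.96*j^2 - 3.21*j + 6.5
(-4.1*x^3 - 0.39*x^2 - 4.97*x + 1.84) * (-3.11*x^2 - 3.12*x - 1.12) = 12.751*x^5 + 14.0049*x^4 + 21.2655*x^3 + 10.2208*x^2 - 0.174399999999999*x - 2.0608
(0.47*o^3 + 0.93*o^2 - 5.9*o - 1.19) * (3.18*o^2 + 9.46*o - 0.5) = 1.4946*o^5 + 7.4036*o^4 - 10.1992*o^3 - 60.0632*o^2 - 8.3074*o + 0.595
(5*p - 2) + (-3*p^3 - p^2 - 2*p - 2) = -3*p^3 - p^2 + 3*p - 4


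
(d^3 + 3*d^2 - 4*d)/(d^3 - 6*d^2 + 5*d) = (d + 4)/(d - 5)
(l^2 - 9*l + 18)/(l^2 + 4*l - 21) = (l - 6)/(l + 7)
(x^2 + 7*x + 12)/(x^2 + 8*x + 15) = (x + 4)/(x + 5)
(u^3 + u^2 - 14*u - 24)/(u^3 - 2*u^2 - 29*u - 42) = (u - 4)/(u - 7)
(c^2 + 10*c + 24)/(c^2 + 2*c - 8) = (c + 6)/(c - 2)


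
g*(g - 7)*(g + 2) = g^3 - 5*g^2 - 14*g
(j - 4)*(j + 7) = j^2 + 3*j - 28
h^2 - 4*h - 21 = (h - 7)*(h + 3)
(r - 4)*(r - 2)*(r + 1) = r^3 - 5*r^2 + 2*r + 8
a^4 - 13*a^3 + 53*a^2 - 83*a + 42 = (a - 7)*(a - 3)*(a - 2)*(a - 1)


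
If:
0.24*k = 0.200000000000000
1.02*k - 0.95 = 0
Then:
No Solution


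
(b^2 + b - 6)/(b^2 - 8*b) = (b^2 + b - 6)/(b*(b - 8))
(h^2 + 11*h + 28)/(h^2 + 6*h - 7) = (h + 4)/(h - 1)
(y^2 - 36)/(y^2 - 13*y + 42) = (y + 6)/(y - 7)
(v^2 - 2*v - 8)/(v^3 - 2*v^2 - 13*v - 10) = (v - 4)/(v^2 - 4*v - 5)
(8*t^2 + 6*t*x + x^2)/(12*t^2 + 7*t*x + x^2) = (2*t + x)/(3*t + x)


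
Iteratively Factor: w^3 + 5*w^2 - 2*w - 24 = (w + 3)*(w^2 + 2*w - 8) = (w + 3)*(w + 4)*(w - 2)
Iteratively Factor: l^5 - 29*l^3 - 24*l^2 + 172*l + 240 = (l + 2)*(l^4 - 2*l^3 - 25*l^2 + 26*l + 120) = (l - 5)*(l + 2)*(l^3 + 3*l^2 - 10*l - 24) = (l - 5)*(l - 3)*(l + 2)*(l^2 + 6*l + 8) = (l - 5)*(l - 3)*(l + 2)*(l + 4)*(l + 2)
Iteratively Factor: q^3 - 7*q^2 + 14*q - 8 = (q - 2)*(q^2 - 5*q + 4) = (q - 4)*(q - 2)*(q - 1)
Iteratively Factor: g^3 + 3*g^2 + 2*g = (g + 2)*(g^2 + g) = g*(g + 2)*(g + 1)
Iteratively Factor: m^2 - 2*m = (m)*(m - 2)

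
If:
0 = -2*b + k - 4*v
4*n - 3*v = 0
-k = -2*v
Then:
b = -v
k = 2*v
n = 3*v/4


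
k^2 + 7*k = k*(k + 7)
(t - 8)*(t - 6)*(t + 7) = t^3 - 7*t^2 - 50*t + 336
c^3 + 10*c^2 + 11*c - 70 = (c - 2)*(c + 5)*(c + 7)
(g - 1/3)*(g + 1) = g^2 + 2*g/3 - 1/3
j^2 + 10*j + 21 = (j + 3)*(j + 7)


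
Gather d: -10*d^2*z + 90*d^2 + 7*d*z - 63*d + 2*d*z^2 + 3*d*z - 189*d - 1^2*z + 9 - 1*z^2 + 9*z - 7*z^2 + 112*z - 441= d^2*(90 - 10*z) + d*(2*z^2 + 10*z - 252) - 8*z^2 + 120*z - 432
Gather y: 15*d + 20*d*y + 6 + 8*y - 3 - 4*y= 15*d + y*(20*d + 4) + 3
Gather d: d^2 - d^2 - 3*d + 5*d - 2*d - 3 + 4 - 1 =0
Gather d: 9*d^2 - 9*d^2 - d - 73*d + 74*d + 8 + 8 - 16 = 0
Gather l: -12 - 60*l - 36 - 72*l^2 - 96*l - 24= -72*l^2 - 156*l - 72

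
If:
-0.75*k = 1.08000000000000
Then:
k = -1.44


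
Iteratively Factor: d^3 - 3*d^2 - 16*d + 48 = (d - 4)*(d^2 + d - 12) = (d - 4)*(d + 4)*(d - 3)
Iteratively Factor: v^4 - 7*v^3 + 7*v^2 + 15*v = (v - 5)*(v^3 - 2*v^2 - 3*v) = v*(v - 5)*(v^2 - 2*v - 3) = v*(v - 5)*(v - 3)*(v + 1)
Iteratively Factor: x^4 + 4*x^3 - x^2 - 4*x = (x)*(x^3 + 4*x^2 - x - 4) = x*(x + 4)*(x^2 - 1) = x*(x + 1)*(x + 4)*(x - 1)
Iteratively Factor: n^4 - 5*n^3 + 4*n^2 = (n)*(n^3 - 5*n^2 + 4*n) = n*(n - 4)*(n^2 - n) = n*(n - 4)*(n - 1)*(n)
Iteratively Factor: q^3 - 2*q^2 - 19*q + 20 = (q - 1)*(q^2 - q - 20) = (q - 5)*(q - 1)*(q + 4)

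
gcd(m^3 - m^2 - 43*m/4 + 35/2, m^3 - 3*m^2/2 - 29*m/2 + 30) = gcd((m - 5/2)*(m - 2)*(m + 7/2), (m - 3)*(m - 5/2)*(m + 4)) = m - 5/2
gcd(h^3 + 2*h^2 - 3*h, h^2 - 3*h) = h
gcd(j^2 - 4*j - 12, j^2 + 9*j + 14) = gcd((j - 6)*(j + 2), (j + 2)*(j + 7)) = j + 2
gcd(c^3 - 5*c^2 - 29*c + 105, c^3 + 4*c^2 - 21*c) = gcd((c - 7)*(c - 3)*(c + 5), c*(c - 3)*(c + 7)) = c - 3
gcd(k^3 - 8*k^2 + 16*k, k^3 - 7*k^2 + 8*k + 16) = k^2 - 8*k + 16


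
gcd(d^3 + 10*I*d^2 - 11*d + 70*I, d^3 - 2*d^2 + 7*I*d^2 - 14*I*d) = d + 7*I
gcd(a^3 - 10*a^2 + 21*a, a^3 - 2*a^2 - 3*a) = a^2 - 3*a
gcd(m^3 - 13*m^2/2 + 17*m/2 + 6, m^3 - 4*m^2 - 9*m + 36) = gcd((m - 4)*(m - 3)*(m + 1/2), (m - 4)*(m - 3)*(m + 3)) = m^2 - 7*m + 12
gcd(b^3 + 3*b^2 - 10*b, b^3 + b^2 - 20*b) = b^2 + 5*b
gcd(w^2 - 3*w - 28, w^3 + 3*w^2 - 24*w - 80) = w + 4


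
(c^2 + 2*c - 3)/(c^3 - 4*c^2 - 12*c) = (-c^2 - 2*c + 3)/(c*(-c^2 + 4*c + 12))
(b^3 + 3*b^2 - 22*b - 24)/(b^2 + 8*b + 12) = (b^2 - 3*b - 4)/(b + 2)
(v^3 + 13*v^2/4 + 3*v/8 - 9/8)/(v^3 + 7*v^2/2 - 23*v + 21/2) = (4*v^2 + 15*v + 9)/(4*(v^2 + 4*v - 21))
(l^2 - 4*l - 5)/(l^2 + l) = (l - 5)/l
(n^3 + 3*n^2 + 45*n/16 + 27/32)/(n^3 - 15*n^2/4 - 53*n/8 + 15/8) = (16*n^2 + 24*n + 9)/(4*(4*n^2 - 21*n + 5))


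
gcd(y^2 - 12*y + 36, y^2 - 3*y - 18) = y - 6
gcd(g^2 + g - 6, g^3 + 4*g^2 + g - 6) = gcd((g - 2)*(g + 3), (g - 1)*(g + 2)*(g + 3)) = g + 3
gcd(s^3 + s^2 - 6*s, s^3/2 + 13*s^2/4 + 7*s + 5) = 1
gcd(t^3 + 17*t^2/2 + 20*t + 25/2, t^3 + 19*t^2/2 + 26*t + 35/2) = t^2 + 6*t + 5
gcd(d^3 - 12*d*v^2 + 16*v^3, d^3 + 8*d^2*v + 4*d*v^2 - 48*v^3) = -d^2 - 2*d*v + 8*v^2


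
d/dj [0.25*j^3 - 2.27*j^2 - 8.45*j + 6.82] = 0.75*j^2 - 4.54*j - 8.45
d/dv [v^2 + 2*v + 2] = 2*v + 2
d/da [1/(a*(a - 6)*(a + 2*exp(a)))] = (a*(a - 6)*(-2*exp(a) - 1) - a*(a + 2*exp(a)) - (a - 6)*(a + 2*exp(a)))/(a^2*(a - 6)^2*(a + 2*exp(a))^2)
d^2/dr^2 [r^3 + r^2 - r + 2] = 6*r + 2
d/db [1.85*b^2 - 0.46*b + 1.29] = 3.7*b - 0.46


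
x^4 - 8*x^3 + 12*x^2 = x^2*(x - 6)*(x - 2)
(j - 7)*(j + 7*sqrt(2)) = j^2 - 7*j + 7*sqrt(2)*j - 49*sqrt(2)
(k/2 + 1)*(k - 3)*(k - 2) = k^3/2 - 3*k^2/2 - 2*k + 6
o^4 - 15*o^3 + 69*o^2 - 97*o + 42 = (o - 7)*(o - 6)*(o - 1)^2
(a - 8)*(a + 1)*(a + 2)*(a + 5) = a^4 - 47*a^2 - 126*a - 80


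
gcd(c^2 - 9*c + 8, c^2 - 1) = c - 1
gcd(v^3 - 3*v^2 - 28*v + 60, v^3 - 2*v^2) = v - 2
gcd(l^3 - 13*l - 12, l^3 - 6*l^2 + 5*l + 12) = l^2 - 3*l - 4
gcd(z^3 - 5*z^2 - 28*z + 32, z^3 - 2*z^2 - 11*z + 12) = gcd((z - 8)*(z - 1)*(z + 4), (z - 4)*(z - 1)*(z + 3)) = z - 1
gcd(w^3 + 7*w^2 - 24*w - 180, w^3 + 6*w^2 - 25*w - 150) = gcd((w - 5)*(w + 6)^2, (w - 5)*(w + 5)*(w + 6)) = w^2 + w - 30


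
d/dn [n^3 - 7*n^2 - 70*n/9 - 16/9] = 3*n^2 - 14*n - 70/9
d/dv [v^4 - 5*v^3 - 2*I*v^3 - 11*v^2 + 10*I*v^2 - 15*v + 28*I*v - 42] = 4*v^3 + v^2*(-15 - 6*I) + v*(-22 + 20*I) - 15 + 28*I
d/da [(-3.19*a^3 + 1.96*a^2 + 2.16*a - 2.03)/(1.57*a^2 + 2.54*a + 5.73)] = (-5.0083*a^4 - 16.2052*a^3 - 53.2489*a^2 + 28.8358*a + 17.533)/(2.4649*a^4 + 7.9756*a^3 + 24.4438*a^2 + 29.1084*a + 32.8329)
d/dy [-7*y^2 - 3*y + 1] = -14*y - 3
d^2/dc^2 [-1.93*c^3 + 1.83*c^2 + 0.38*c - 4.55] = 3.66 - 11.58*c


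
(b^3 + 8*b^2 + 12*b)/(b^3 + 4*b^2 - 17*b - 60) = b*(b^2 + 8*b + 12)/(b^3 + 4*b^2 - 17*b - 60)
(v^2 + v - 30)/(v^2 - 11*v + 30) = (v + 6)/(v - 6)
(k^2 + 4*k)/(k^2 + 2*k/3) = 3*(k + 4)/(3*k + 2)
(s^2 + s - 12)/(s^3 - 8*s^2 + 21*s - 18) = (s + 4)/(s^2 - 5*s + 6)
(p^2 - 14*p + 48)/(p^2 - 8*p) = (p - 6)/p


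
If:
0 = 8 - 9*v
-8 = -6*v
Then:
No Solution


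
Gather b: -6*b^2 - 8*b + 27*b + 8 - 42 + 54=-6*b^2 + 19*b + 20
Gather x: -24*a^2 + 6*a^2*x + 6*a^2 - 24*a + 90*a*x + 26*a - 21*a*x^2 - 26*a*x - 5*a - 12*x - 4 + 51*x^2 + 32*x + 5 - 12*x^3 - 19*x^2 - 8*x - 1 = -18*a^2 - 3*a - 12*x^3 + x^2*(32 - 21*a) + x*(6*a^2 + 64*a + 12)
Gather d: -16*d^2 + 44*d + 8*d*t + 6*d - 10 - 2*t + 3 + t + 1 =-16*d^2 + d*(8*t + 50) - t - 6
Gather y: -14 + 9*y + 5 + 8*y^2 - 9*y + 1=8*y^2 - 8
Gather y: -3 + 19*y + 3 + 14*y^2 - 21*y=14*y^2 - 2*y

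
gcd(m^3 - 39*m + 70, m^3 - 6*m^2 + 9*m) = 1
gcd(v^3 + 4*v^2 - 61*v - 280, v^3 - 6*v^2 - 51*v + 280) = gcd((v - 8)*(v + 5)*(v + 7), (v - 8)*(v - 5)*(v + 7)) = v^2 - v - 56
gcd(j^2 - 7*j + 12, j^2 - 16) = j - 4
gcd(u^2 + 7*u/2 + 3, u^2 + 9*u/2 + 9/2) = u + 3/2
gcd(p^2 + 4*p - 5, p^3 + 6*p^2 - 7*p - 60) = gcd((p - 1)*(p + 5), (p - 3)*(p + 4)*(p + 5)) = p + 5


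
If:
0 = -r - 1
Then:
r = -1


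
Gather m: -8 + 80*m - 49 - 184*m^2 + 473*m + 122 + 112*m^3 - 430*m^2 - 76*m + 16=112*m^3 - 614*m^2 + 477*m + 81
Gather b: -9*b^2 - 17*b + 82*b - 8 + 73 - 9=-9*b^2 + 65*b + 56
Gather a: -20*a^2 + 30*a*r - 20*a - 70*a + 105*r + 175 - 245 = -20*a^2 + a*(30*r - 90) + 105*r - 70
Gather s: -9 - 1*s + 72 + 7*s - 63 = 6*s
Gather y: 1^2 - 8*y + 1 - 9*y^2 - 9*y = -9*y^2 - 17*y + 2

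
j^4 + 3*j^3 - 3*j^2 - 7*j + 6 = (j - 1)^2*(j + 2)*(j + 3)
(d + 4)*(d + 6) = d^2 + 10*d + 24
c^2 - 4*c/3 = c*(c - 4/3)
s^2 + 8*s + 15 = (s + 3)*(s + 5)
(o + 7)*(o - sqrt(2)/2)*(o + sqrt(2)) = o^3 + sqrt(2)*o^2/2 + 7*o^2 - o + 7*sqrt(2)*o/2 - 7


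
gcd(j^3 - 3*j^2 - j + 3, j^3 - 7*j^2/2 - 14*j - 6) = 1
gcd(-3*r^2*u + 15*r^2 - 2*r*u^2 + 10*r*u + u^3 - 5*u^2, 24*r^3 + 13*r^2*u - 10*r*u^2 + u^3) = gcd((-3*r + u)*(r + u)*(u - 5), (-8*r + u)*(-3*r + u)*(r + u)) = 3*r^2 + 2*r*u - u^2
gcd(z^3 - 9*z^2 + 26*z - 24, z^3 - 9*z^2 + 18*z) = z - 3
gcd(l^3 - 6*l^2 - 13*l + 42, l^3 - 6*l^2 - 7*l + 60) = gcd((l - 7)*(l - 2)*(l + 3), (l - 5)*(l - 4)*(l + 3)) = l + 3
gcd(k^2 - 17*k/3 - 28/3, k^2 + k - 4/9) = k + 4/3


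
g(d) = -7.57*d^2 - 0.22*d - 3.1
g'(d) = -15.14*d - 0.22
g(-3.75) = -108.73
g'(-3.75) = 56.56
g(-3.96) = -120.94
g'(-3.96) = 59.73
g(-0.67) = -6.35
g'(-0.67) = 9.92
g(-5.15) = -202.74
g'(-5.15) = 77.75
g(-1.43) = -18.27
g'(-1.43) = 21.43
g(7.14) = -390.59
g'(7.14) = -108.32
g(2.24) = -41.58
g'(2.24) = -34.13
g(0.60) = -5.96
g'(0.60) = -9.30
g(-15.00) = -1703.05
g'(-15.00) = 226.88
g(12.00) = -1095.82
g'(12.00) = -181.90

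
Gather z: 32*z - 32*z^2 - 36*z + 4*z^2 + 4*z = -28*z^2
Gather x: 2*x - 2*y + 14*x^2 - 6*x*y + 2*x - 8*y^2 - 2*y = 14*x^2 + x*(4 - 6*y) - 8*y^2 - 4*y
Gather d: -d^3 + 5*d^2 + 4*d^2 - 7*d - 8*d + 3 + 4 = -d^3 + 9*d^2 - 15*d + 7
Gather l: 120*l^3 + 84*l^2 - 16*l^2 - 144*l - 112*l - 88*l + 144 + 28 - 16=120*l^3 + 68*l^2 - 344*l + 156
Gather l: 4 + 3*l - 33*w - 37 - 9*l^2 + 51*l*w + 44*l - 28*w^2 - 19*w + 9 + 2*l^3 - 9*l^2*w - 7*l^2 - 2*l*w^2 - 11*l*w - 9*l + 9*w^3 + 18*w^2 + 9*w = 2*l^3 + l^2*(-9*w - 16) + l*(-2*w^2 + 40*w + 38) + 9*w^3 - 10*w^2 - 43*w - 24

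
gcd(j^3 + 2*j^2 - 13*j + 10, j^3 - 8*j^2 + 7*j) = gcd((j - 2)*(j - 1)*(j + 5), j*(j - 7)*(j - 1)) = j - 1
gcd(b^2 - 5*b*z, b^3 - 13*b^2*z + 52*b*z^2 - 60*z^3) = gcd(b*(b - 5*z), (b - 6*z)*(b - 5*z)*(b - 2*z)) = -b + 5*z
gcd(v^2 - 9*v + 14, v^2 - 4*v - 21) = v - 7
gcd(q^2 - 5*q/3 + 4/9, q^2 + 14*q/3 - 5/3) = q - 1/3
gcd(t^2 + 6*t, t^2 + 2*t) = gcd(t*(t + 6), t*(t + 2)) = t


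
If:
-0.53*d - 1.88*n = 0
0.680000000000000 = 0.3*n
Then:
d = -8.04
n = 2.27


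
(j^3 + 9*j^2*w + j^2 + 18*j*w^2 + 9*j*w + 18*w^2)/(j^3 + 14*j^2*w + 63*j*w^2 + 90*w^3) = (j + 1)/(j + 5*w)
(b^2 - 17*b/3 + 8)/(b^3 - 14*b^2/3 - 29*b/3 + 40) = (b - 3)/(b^2 - 2*b - 15)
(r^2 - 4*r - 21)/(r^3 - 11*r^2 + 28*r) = (r + 3)/(r*(r - 4))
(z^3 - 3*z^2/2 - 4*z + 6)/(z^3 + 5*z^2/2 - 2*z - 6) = (z - 2)/(z + 2)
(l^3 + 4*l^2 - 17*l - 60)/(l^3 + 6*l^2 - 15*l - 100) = (l + 3)/(l + 5)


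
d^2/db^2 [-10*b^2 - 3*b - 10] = -20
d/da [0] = 0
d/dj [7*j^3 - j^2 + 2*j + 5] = 21*j^2 - 2*j + 2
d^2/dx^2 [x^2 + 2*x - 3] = 2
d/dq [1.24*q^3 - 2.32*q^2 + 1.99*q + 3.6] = 3.72*q^2 - 4.64*q + 1.99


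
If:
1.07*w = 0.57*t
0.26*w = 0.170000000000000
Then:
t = 1.23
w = 0.65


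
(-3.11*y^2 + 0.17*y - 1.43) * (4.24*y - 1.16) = -13.1864*y^3 + 4.3284*y^2 - 6.2604*y + 1.6588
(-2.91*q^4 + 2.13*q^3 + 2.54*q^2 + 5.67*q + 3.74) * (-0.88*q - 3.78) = 2.5608*q^5 + 9.1254*q^4 - 10.2866*q^3 - 14.5908*q^2 - 24.7238*q - 14.1372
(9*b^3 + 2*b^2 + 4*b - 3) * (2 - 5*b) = -45*b^4 + 8*b^3 - 16*b^2 + 23*b - 6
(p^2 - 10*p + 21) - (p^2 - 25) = 46 - 10*p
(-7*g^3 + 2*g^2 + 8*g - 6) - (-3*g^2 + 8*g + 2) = -7*g^3 + 5*g^2 - 8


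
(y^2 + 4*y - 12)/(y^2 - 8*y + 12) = (y + 6)/(y - 6)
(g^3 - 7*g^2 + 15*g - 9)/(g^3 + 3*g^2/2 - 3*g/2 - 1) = 2*(g^2 - 6*g + 9)/(2*g^2 + 5*g + 2)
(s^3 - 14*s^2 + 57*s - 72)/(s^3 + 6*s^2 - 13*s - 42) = (s^2 - 11*s + 24)/(s^2 + 9*s + 14)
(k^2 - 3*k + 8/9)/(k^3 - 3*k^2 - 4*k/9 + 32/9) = (3*k - 1)/(3*k^2 - k - 4)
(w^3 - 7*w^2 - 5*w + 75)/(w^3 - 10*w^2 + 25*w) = (w + 3)/w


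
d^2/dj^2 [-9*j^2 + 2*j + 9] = -18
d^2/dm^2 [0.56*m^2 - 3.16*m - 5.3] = 1.12000000000000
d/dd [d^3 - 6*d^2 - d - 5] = 3*d^2 - 12*d - 1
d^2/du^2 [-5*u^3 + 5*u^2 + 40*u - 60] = 10 - 30*u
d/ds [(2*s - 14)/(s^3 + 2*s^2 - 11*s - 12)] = 2*(-2*s^3 + 19*s^2 + 28*s - 89)/(s^6 + 4*s^5 - 18*s^4 - 68*s^3 + 73*s^2 + 264*s + 144)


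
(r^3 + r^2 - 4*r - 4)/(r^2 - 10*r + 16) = (r^2 + 3*r + 2)/(r - 8)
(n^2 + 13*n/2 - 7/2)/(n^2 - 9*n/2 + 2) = (n + 7)/(n - 4)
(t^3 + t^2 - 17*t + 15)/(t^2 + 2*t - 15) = t - 1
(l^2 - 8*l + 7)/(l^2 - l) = (l - 7)/l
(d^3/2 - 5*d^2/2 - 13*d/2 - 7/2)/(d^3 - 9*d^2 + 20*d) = (d^3 - 5*d^2 - 13*d - 7)/(2*d*(d^2 - 9*d + 20))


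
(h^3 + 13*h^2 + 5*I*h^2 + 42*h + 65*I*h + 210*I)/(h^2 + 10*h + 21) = (h^2 + h*(6 + 5*I) + 30*I)/(h + 3)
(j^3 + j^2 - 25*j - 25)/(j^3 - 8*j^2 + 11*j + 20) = (j + 5)/(j - 4)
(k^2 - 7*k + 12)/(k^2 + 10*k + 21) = (k^2 - 7*k + 12)/(k^2 + 10*k + 21)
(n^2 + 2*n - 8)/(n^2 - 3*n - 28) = (n - 2)/(n - 7)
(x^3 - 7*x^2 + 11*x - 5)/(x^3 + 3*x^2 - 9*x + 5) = (x - 5)/(x + 5)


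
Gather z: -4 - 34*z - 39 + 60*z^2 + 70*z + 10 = 60*z^2 + 36*z - 33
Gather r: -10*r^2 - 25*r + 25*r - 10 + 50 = 40 - 10*r^2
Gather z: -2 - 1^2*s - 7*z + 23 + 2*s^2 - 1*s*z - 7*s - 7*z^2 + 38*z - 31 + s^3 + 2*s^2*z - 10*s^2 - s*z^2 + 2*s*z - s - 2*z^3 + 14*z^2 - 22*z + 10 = s^3 - 8*s^2 - 9*s - 2*z^3 + z^2*(7 - s) + z*(2*s^2 + s + 9)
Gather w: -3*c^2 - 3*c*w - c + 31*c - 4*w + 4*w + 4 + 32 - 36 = -3*c^2 - 3*c*w + 30*c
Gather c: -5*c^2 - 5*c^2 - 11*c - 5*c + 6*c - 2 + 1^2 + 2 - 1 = -10*c^2 - 10*c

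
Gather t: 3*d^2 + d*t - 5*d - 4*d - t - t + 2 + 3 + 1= 3*d^2 - 9*d + t*(d - 2) + 6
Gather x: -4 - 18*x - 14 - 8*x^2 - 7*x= -8*x^2 - 25*x - 18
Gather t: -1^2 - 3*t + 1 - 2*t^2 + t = -2*t^2 - 2*t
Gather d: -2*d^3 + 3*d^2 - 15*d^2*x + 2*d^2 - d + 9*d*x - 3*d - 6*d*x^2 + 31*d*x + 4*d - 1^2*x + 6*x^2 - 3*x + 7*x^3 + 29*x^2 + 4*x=-2*d^3 + d^2*(5 - 15*x) + d*(-6*x^2 + 40*x) + 7*x^3 + 35*x^2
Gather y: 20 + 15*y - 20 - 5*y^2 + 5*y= -5*y^2 + 20*y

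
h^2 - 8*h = h*(h - 8)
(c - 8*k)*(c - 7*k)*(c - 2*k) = c^3 - 17*c^2*k + 86*c*k^2 - 112*k^3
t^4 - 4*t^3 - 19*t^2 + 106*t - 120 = (t - 4)*(t - 3)*(t - 2)*(t + 5)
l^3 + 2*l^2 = l^2*(l + 2)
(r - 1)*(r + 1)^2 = r^3 + r^2 - r - 1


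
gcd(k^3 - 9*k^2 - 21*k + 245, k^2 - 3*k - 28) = k - 7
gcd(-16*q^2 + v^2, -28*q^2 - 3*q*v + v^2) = 4*q + v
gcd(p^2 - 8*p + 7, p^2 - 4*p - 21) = p - 7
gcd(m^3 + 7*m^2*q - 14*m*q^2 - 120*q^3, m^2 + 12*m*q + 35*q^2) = m + 5*q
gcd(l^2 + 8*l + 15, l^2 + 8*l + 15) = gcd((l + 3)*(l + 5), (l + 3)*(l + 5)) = l^2 + 8*l + 15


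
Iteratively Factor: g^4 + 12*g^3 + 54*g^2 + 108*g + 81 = (g + 3)*(g^3 + 9*g^2 + 27*g + 27) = (g + 3)^2*(g^2 + 6*g + 9) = (g + 3)^3*(g + 3)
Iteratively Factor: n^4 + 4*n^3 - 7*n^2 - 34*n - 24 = (n + 2)*(n^3 + 2*n^2 - 11*n - 12) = (n + 2)*(n + 4)*(n^2 - 2*n - 3) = (n - 3)*(n + 2)*(n + 4)*(n + 1)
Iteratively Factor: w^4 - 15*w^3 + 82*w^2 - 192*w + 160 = (w - 2)*(w^3 - 13*w^2 + 56*w - 80) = (w - 5)*(w - 2)*(w^2 - 8*w + 16) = (w - 5)*(w - 4)*(w - 2)*(w - 4)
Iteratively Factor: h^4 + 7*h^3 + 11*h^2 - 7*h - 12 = (h + 3)*(h^3 + 4*h^2 - h - 4) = (h + 1)*(h + 3)*(h^2 + 3*h - 4) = (h - 1)*(h + 1)*(h + 3)*(h + 4)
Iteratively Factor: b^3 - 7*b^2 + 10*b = (b)*(b^2 - 7*b + 10) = b*(b - 5)*(b - 2)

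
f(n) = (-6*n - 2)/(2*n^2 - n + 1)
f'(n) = (1 - 4*n)*(-6*n - 2)/(2*n^2 - n + 1)^2 - 6/(2*n^2 - n + 1) = 4*(3*n^2 + 2*n - 2)/(4*n^4 - 4*n^3 + 5*n^2 - 2*n + 1)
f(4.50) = -0.78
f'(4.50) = 0.20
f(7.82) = -0.42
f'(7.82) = 0.06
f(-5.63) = 0.45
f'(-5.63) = 0.07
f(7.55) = -0.44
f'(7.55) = 0.06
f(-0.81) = 0.92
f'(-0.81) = -0.68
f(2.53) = -1.52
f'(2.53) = 0.70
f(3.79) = -0.95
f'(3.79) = 0.29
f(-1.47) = 1.00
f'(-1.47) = 0.13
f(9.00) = -0.36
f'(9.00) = 0.04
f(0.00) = -2.00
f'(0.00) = -8.00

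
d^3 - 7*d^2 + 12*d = d*(d - 4)*(d - 3)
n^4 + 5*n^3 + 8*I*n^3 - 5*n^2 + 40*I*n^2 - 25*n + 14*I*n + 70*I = (n + 5)*(n - I)*(n + 2*I)*(n + 7*I)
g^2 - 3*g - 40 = (g - 8)*(g + 5)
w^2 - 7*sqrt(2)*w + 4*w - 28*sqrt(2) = (w + 4)*(w - 7*sqrt(2))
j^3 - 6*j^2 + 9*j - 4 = (j - 4)*(j - 1)^2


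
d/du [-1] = 0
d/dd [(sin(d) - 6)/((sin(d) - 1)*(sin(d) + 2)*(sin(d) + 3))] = 2*(7*sin(d) + cos(d)^2 + 23)*sin(d)*cos(d)/((sin(d) - 1)^2*(sin(d) + 2)^2*(sin(d) + 3)^2)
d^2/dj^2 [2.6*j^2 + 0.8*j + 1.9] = 5.20000000000000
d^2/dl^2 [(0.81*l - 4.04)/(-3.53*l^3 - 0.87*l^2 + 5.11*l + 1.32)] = (-60.559974*l^5 + 589.178886*l^4 + 168.06768*l^3 - 464.192448*l^2 - 0.396287999999998*l + 231.192064)/(43.986977*l^9 + 32.522949*l^8 - 183.010026*l^7 - 142.846587*l^6 + 240.60075*l^5 + 208.018593*l^4 - 79.770871*l^3 - 98.856252*l^2 - 26.710992*l - 2.299968)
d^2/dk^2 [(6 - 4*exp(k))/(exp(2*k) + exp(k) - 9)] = (-4*exp(4*k) + 28*exp(3*k) - 198*exp(2*k) + 186*exp(k) - 270)*exp(k)/(exp(6*k) + 3*exp(5*k) - 24*exp(4*k) - 53*exp(3*k) + 216*exp(2*k) + 243*exp(k) - 729)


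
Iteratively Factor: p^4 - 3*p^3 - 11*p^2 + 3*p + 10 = (p + 1)*(p^3 - 4*p^2 - 7*p + 10) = (p - 5)*(p + 1)*(p^2 + p - 2) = (p - 5)*(p - 1)*(p + 1)*(p + 2)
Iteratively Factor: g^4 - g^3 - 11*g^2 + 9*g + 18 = (g - 3)*(g^3 + 2*g^2 - 5*g - 6) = (g - 3)*(g + 1)*(g^2 + g - 6) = (g - 3)*(g - 2)*(g + 1)*(g + 3)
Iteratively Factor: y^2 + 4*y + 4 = (y + 2)*(y + 2)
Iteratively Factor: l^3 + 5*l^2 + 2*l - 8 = (l + 2)*(l^2 + 3*l - 4) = (l + 2)*(l + 4)*(l - 1)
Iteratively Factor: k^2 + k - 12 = (k + 4)*(k - 3)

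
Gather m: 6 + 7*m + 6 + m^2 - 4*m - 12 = m^2 + 3*m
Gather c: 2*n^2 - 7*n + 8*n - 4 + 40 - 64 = 2*n^2 + n - 28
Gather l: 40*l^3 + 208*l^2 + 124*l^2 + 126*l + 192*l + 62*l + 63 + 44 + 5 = 40*l^3 + 332*l^2 + 380*l + 112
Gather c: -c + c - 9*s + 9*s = 0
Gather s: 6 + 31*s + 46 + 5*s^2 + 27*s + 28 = 5*s^2 + 58*s + 80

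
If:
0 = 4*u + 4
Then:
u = -1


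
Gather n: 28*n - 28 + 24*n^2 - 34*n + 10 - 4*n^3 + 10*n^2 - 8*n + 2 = -4*n^3 + 34*n^2 - 14*n - 16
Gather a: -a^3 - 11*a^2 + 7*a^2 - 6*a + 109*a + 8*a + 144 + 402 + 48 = -a^3 - 4*a^2 + 111*a + 594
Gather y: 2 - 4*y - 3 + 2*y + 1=-2*y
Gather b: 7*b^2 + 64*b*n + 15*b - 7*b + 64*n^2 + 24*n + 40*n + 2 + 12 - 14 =7*b^2 + b*(64*n + 8) + 64*n^2 + 64*n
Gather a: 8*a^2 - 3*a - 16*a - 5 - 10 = 8*a^2 - 19*a - 15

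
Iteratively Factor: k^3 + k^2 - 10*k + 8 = (k - 2)*(k^2 + 3*k - 4) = (k - 2)*(k + 4)*(k - 1)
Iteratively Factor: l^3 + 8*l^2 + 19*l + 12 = (l + 1)*(l^2 + 7*l + 12) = (l + 1)*(l + 4)*(l + 3)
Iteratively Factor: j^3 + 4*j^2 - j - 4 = (j + 1)*(j^2 + 3*j - 4) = (j + 1)*(j + 4)*(j - 1)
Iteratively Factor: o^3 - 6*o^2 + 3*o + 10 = (o - 5)*(o^2 - o - 2) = (o - 5)*(o - 2)*(o + 1)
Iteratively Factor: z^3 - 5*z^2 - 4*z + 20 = (z + 2)*(z^2 - 7*z + 10) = (z - 2)*(z + 2)*(z - 5)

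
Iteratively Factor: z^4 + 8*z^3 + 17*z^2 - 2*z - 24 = (z - 1)*(z^3 + 9*z^2 + 26*z + 24) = (z - 1)*(z + 3)*(z^2 + 6*z + 8) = (z - 1)*(z + 2)*(z + 3)*(z + 4)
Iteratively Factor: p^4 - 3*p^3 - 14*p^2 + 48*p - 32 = (p + 4)*(p^3 - 7*p^2 + 14*p - 8) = (p - 4)*(p + 4)*(p^2 - 3*p + 2) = (p - 4)*(p - 1)*(p + 4)*(p - 2)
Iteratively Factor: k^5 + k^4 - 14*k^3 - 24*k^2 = (k - 4)*(k^4 + 5*k^3 + 6*k^2) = (k - 4)*(k + 2)*(k^3 + 3*k^2) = k*(k - 4)*(k + 2)*(k^2 + 3*k) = k^2*(k - 4)*(k + 2)*(k + 3)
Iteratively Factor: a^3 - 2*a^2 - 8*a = (a + 2)*(a^2 - 4*a) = (a - 4)*(a + 2)*(a)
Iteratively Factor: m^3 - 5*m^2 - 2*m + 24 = (m + 2)*(m^2 - 7*m + 12) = (m - 3)*(m + 2)*(m - 4)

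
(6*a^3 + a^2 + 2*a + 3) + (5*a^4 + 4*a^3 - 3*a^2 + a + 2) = 5*a^4 + 10*a^3 - 2*a^2 + 3*a + 5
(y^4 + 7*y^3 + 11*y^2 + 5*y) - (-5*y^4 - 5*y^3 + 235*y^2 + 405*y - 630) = 6*y^4 + 12*y^3 - 224*y^2 - 400*y + 630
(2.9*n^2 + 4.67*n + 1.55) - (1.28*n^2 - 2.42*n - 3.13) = 1.62*n^2 + 7.09*n + 4.68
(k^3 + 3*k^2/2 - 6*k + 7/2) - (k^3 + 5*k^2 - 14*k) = -7*k^2/2 + 8*k + 7/2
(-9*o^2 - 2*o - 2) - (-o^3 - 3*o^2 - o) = o^3 - 6*o^2 - o - 2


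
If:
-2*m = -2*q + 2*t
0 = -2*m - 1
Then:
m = -1/2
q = t - 1/2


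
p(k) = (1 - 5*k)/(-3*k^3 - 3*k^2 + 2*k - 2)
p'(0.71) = -0.15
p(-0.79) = -1.25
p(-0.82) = -1.27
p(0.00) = -0.50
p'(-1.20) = 3.52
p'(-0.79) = 0.91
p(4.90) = 0.06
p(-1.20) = -1.98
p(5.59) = 0.04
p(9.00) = 0.02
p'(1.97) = -0.22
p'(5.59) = -0.01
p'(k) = (1 - 5*k)*(9*k^2 + 6*k - 2)/(-3*k^3 - 3*k^2 + 2*k - 2)^2 - 5/(-3*k^3 - 3*k^2 + 2*k - 2) = 2*(-15*k^3 - 3*k^2 + 3*k + 4)/(9*k^6 + 18*k^5 - 3*k^4 + 16*k^2 - 8*k + 4)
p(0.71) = 0.81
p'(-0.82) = 0.97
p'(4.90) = -0.02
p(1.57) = 0.38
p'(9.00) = 0.00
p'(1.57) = -0.36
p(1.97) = 0.27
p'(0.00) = 2.00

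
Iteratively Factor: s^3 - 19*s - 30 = (s + 2)*(s^2 - 2*s - 15) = (s + 2)*(s + 3)*(s - 5)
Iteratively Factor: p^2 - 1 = (p + 1)*(p - 1)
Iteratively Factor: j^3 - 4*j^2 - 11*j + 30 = (j + 3)*(j^2 - 7*j + 10) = (j - 2)*(j + 3)*(j - 5)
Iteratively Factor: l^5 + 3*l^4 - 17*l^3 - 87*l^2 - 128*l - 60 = (l + 2)*(l^4 + l^3 - 19*l^2 - 49*l - 30) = (l + 1)*(l + 2)*(l^3 - 19*l - 30) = (l + 1)*(l + 2)*(l + 3)*(l^2 - 3*l - 10) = (l + 1)*(l + 2)^2*(l + 3)*(l - 5)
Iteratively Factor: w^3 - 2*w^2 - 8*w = (w + 2)*(w^2 - 4*w) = w*(w + 2)*(w - 4)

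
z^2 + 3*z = z*(z + 3)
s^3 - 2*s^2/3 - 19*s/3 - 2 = (s - 3)*(s + 1/3)*(s + 2)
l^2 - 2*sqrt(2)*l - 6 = (l - 3*sqrt(2))*(l + sqrt(2))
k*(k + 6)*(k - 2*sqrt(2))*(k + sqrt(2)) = k^4 - sqrt(2)*k^3 + 6*k^3 - 6*sqrt(2)*k^2 - 4*k^2 - 24*k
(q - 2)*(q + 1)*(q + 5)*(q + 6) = q^4 + 10*q^3 + 17*q^2 - 52*q - 60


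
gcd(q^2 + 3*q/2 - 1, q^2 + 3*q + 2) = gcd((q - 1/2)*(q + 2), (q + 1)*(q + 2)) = q + 2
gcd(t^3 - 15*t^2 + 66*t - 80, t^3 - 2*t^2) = t - 2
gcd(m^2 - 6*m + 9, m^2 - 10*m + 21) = m - 3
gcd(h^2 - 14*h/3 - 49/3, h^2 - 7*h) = h - 7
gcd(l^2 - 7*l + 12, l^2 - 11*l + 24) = l - 3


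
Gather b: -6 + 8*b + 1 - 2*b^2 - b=-2*b^2 + 7*b - 5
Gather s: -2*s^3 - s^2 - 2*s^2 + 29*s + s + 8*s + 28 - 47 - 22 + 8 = -2*s^3 - 3*s^2 + 38*s - 33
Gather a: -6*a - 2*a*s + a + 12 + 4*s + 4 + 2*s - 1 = a*(-2*s - 5) + 6*s + 15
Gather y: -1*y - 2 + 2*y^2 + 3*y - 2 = 2*y^2 + 2*y - 4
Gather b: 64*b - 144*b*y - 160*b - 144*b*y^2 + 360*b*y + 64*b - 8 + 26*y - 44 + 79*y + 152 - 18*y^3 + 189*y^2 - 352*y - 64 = b*(-144*y^2 + 216*y - 32) - 18*y^3 + 189*y^2 - 247*y + 36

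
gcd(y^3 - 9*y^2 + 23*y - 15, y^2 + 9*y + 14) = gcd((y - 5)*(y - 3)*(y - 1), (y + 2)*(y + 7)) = 1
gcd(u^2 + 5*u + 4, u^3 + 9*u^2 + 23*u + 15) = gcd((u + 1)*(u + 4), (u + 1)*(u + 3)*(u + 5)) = u + 1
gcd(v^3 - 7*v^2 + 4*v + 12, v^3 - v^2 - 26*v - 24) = v^2 - 5*v - 6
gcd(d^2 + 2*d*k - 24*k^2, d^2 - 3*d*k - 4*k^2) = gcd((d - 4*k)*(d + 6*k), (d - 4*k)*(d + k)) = d - 4*k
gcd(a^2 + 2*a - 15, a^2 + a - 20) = a + 5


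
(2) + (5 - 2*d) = 7 - 2*d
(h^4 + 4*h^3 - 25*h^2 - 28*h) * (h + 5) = h^5 + 9*h^4 - 5*h^3 - 153*h^2 - 140*h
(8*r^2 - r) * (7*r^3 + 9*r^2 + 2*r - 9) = 56*r^5 + 65*r^4 + 7*r^3 - 74*r^2 + 9*r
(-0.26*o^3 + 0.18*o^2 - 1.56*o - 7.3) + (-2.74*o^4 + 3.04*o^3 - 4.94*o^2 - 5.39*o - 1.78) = -2.74*o^4 + 2.78*o^3 - 4.76*o^2 - 6.95*o - 9.08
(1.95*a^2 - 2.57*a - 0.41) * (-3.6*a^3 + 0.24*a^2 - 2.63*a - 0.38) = -7.02*a^5 + 9.72*a^4 - 4.2693*a^3 + 5.9197*a^2 + 2.0549*a + 0.1558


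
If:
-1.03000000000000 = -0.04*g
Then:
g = 25.75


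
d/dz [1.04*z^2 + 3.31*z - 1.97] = 2.08*z + 3.31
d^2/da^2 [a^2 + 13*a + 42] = 2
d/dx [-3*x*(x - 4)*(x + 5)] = -9*x^2 - 6*x + 60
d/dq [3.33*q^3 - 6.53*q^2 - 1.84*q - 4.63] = 9.99*q^2 - 13.06*q - 1.84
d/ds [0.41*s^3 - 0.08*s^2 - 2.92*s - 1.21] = 1.23*s^2 - 0.16*s - 2.92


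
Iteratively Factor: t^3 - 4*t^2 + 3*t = (t)*(t^2 - 4*t + 3) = t*(t - 1)*(t - 3)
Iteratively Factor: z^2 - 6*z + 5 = (z - 1)*(z - 5)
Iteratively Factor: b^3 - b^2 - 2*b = (b - 2)*(b^2 + b) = b*(b - 2)*(b + 1)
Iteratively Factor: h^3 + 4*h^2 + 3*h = (h + 1)*(h^2 + 3*h) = h*(h + 1)*(h + 3)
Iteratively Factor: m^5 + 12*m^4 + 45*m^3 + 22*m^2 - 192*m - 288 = (m + 4)*(m^4 + 8*m^3 + 13*m^2 - 30*m - 72) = (m - 2)*(m + 4)*(m^3 + 10*m^2 + 33*m + 36) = (m - 2)*(m + 4)^2*(m^2 + 6*m + 9) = (m - 2)*(m + 3)*(m + 4)^2*(m + 3)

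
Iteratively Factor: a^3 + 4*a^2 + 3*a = (a + 1)*(a^2 + 3*a) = (a + 1)*(a + 3)*(a)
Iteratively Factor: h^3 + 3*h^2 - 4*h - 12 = (h + 2)*(h^2 + h - 6) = (h + 2)*(h + 3)*(h - 2)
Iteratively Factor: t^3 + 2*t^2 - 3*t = (t - 1)*(t^2 + 3*t) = t*(t - 1)*(t + 3)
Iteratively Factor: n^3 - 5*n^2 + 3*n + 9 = (n - 3)*(n^2 - 2*n - 3) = (n - 3)*(n + 1)*(n - 3)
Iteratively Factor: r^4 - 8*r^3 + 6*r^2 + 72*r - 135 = (r - 3)*(r^3 - 5*r^2 - 9*r + 45) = (r - 3)*(r + 3)*(r^2 - 8*r + 15) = (r - 5)*(r - 3)*(r + 3)*(r - 3)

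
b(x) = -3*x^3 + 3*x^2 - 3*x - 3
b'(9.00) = -678.00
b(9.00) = -1974.00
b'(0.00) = -3.00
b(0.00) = -3.00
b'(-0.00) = -3.00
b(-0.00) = -3.00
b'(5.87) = -277.89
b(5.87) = -524.03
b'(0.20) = -2.16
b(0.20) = -3.50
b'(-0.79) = -13.36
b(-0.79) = 2.72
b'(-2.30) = -64.41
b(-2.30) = 56.27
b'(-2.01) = -51.42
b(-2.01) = 39.51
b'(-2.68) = -83.72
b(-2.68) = 84.33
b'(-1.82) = -43.73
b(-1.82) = 30.48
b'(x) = -9*x^2 + 6*x - 3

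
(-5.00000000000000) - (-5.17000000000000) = 0.170000000000000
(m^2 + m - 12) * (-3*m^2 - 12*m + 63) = -3*m^4 - 15*m^3 + 87*m^2 + 207*m - 756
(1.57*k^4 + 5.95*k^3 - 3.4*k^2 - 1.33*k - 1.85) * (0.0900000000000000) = 0.1413*k^4 + 0.5355*k^3 - 0.306*k^2 - 0.1197*k - 0.1665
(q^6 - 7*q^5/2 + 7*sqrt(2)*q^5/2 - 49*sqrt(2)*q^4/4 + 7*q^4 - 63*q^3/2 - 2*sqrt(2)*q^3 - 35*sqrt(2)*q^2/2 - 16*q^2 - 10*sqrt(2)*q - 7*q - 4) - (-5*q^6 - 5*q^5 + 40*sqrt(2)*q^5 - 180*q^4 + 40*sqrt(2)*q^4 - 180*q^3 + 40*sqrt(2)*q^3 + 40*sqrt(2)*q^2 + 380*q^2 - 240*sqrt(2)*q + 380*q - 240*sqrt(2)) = 6*q^6 - 73*sqrt(2)*q^5/2 + 3*q^5/2 - 209*sqrt(2)*q^4/4 + 187*q^4 - 42*sqrt(2)*q^3 + 297*q^3/2 - 396*q^2 - 115*sqrt(2)*q^2/2 - 387*q + 230*sqrt(2)*q - 4 + 240*sqrt(2)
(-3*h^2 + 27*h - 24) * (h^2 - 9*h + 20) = -3*h^4 + 54*h^3 - 327*h^2 + 756*h - 480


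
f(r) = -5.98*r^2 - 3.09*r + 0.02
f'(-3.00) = 32.79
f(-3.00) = -44.53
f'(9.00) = -110.73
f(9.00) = -512.17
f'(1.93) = -26.17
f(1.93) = -28.22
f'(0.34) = -7.16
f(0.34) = -1.72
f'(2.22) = -29.64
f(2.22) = -36.31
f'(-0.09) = -2.01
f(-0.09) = 0.25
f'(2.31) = -30.72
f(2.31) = -39.03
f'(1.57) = -21.87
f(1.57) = -19.57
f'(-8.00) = 92.59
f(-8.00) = -357.98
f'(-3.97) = 44.39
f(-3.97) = -81.96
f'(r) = -11.96*r - 3.09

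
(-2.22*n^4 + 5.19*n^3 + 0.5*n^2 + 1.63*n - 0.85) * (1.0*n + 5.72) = -2.22*n^5 - 7.5084*n^4 + 30.1868*n^3 + 4.49*n^2 + 8.4736*n - 4.862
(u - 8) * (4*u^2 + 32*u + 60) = 4*u^3 - 196*u - 480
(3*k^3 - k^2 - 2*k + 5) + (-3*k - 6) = 3*k^3 - k^2 - 5*k - 1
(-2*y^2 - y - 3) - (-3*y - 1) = -2*y^2 + 2*y - 2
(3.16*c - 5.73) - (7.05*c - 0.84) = -3.89*c - 4.89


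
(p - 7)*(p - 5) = p^2 - 12*p + 35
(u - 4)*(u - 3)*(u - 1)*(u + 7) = u^4 - u^3 - 37*u^2 + 121*u - 84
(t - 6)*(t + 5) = t^2 - t - 30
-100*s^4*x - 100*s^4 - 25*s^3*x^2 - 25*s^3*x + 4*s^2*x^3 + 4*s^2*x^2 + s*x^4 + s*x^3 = (-5*s + x)*(4*s + x)*(5*s + x)*(s*x + s)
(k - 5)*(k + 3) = k^2 - 2*k - 15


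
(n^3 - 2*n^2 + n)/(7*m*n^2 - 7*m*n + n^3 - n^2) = (n - 1)/(7*m + n)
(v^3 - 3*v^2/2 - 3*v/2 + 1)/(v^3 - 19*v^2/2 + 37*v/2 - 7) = (v + 1)/(v - 7)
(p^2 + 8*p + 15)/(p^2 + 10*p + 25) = (p + 3)/(p + 5)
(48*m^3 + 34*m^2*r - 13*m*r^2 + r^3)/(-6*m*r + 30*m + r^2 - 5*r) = (-8*m^2 - 7*m*r + r^2)/(r - 5)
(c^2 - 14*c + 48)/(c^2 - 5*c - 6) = (c - 8)/(c + 1)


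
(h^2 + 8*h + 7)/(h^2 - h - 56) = (h + 1)/(h - 8)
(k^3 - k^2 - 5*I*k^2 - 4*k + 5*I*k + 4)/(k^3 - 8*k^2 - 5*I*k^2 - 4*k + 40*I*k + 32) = (k - 1)/(k - 8)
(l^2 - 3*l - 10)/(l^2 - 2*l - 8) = (l - 5)/(l - 4)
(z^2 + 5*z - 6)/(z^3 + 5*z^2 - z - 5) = (z + 6)/(z^2 + 6*z + 5)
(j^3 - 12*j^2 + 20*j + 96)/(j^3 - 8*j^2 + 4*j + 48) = (j - 8)/(j - 4)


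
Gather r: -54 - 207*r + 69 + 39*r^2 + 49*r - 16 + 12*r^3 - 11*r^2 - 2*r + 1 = 12*r^3 + 28*r^2 - 160*r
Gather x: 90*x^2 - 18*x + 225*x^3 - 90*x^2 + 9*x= 225*x^3 - 9*x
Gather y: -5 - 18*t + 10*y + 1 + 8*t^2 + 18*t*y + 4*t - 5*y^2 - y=8*t^2 - 14*t - 5*y^2 + y*(18*t + 9) - 4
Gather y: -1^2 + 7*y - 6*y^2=-6*y^2 + 7*y - 1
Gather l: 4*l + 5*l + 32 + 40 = 9*l + 72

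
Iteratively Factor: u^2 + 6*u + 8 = (u + 4)*(u + 2)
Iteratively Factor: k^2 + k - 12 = (k + 4)*(k - 3)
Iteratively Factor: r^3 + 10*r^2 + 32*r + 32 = (r + 4)*(r^2 + 6*r + 8) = (r + 2)*(r + 4)*(r + 4)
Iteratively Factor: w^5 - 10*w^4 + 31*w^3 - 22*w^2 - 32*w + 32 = (w - 1)*(w^4 - 9*w^3 + 22*w^2 - 32) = (w - 4)*(w - 1)*(w^3 - 5*w^2 + 2*w + 8) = (w - 4)^2*(w - 1)*(w^2 - w - 2) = (w - 4)^2*(w - 1)*(w + 1)*(w - 2)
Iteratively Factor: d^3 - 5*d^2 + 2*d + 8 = (d + 1)*(d^2 - 6*d + 8) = (d - 2)*(d + 1)*(d - 4)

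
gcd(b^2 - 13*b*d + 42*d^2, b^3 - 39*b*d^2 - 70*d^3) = b - 7*d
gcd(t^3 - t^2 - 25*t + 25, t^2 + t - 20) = t + 5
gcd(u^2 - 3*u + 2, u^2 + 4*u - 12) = u - 2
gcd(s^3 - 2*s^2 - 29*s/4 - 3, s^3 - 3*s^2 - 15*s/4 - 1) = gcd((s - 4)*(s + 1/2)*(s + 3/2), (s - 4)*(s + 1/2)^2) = s^2 - 7*s/2 - 2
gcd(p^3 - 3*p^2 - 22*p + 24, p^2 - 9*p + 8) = p - 1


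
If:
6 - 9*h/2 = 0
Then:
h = 4/3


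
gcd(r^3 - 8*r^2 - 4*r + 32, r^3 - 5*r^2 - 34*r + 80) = r^2 - 10*r + 16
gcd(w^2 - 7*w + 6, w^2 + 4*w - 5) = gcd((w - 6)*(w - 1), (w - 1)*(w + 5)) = w - 1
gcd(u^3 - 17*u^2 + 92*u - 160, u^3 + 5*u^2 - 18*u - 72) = u - 4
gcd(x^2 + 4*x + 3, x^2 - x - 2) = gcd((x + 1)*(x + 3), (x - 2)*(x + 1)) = x + 1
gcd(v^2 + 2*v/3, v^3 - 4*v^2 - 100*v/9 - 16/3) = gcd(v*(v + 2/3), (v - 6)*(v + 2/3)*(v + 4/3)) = v + 2/3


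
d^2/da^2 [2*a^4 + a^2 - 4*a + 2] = 24*a^2 + 2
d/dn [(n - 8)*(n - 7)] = 2*n - 15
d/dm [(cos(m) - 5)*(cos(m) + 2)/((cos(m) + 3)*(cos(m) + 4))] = 2*(5*sin(m)^2 - 22*cos(m) - 22)*sin(m)/((cos(m) + 3)^2*(cos(m) + 4)^2)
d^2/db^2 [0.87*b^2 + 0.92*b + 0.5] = 1.74000000000000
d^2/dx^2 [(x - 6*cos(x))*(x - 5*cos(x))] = 11*x*cos(x) + 120*sin(x)^2 + 22*sin(x) - 58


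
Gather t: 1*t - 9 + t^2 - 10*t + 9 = t^2 - 9*t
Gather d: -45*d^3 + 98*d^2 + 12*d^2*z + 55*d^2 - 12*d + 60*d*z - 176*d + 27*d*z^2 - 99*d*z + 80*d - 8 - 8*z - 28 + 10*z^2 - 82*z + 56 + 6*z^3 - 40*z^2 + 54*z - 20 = -45*d^3 + d^2*(12*z + 153) + d*(27*z^2 - 39*z - 108) + 6*z^3 - 30*z^2 - 36*z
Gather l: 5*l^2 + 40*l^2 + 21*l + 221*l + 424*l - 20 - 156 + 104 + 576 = 45*l^2 + 666*l + 504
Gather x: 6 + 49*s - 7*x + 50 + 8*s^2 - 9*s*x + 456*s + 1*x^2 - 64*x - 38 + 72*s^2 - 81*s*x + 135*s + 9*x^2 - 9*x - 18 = 80*s^2 + 640*s + 10*x^2 + x*(-90*s - 80)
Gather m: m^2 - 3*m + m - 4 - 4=m^2 - 2*m - 8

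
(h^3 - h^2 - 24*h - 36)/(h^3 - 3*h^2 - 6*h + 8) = (h^2 - 3*h - 18)/(h^2 - 5*h + 4)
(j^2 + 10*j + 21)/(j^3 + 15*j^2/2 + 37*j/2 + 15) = 2*(j + 7)/(2*j^2 + 9*j + 10)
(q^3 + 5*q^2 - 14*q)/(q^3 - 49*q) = (q - 2)/(q - 7)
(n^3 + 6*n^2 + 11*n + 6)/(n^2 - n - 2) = (n^2 + 5*n + 6)/(n - 2)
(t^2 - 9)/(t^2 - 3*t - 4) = (9 - t^2)/(-t^2 + 3*t + 4)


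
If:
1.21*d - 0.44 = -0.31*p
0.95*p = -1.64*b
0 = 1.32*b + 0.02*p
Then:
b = 0.00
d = 0.36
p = 0.00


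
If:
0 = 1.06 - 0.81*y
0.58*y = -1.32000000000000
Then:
No Solution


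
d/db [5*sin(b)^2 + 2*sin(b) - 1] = 2*(5*sin(b) + 1)*cos(b)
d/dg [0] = 0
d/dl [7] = 0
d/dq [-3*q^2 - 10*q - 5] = -6*q - 10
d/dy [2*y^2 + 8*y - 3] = 4*y + 8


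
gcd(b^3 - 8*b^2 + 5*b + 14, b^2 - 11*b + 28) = b - 7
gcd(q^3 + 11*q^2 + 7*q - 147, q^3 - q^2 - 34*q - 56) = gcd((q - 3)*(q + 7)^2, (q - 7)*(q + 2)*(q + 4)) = 1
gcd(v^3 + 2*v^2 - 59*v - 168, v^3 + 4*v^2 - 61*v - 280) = v^2 - v - 56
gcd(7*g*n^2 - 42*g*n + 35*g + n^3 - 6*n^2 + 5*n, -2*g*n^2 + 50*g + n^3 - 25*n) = n - 5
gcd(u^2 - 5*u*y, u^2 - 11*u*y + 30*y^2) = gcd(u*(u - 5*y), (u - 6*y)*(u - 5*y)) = -u + 5*y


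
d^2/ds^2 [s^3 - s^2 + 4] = 6*s - 2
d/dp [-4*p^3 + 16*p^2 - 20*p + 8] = -12*p^2 + 32*p - 20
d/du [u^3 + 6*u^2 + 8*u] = 3*u^2 + 12*u + 8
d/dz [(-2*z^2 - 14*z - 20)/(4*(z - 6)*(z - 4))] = (17*z^2 - 28*z - 268)/(2*(z^4 - 20*z^3 + 148*z^2 - 480*z + 576))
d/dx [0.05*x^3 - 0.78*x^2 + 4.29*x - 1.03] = 0.15*x^2 - 1.56*x + 4.29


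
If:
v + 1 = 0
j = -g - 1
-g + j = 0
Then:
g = -1/2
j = -1/2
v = -1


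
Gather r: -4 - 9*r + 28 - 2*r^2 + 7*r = -2*r^2 - 2*r + 24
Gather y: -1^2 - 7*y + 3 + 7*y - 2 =0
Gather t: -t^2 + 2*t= -t^2 + 2*t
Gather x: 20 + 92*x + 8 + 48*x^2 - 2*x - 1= 48*x^2 + 90*x + 27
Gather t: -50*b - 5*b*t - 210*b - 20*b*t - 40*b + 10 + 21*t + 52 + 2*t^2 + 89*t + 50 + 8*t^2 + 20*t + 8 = -300*b + 10*t^2 + t*(130 - 25*b) + 120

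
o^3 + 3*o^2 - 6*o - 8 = (o - 2)*(o + 1)*(o + 4)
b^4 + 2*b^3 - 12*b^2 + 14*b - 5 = (b - 1)^3*(b + 5)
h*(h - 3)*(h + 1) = h^3 - 2*h^2 - 3*h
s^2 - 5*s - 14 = (s - 7)*(s + 2)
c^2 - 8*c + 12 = (c - 6)*(c - 2)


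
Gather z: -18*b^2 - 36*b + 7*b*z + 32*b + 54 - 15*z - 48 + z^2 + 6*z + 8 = -18*b^2 - 4*b + z^2 + z*(7*b - 9) + 14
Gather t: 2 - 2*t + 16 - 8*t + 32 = 50 - 10*t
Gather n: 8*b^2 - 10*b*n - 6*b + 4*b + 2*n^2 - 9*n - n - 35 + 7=8*b^2 - 2*b + 2*n^2 + n*(-10*b - 10) - 28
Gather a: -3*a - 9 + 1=-3*a - 8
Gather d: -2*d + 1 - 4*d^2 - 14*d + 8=-4*d^2 - 16*d + 9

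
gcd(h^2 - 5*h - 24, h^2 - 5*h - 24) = h^2 - 5*h - 24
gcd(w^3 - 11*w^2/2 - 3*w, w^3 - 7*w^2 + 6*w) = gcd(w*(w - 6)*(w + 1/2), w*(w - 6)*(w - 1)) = w^2 - 6*w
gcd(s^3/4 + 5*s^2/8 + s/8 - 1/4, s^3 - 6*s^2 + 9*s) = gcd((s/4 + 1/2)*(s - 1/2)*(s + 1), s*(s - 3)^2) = 1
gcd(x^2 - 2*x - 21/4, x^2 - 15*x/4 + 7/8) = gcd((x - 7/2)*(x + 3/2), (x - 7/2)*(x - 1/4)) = x - 7/2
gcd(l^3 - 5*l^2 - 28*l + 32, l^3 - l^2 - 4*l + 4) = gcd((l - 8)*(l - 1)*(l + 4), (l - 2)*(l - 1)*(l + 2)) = l - 1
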